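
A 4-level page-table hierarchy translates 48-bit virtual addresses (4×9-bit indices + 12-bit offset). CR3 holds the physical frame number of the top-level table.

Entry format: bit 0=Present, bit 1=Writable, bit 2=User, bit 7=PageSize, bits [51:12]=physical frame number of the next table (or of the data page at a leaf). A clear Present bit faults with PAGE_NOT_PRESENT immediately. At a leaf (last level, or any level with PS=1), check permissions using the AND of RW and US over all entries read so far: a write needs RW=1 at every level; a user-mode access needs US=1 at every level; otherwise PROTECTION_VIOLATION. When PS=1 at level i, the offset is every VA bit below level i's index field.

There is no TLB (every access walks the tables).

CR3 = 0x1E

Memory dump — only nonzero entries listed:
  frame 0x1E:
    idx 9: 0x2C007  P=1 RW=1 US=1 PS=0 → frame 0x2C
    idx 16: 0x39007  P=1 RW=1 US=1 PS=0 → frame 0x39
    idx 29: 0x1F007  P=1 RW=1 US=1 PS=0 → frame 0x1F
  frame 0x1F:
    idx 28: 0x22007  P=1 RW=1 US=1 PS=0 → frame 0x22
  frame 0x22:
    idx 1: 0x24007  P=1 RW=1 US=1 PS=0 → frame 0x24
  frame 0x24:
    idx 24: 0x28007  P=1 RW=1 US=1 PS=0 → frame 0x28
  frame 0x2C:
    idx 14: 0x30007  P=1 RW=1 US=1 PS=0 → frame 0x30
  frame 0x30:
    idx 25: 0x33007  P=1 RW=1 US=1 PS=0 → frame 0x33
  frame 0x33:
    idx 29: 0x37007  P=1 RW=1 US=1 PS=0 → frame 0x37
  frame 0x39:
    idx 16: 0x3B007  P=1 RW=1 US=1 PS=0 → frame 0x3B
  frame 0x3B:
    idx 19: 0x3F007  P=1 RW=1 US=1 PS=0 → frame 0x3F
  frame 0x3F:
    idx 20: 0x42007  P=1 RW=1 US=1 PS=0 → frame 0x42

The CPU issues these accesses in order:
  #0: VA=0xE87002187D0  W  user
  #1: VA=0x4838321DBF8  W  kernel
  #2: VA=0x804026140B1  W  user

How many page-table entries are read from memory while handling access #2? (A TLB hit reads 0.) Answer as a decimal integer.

Walk each access:
#0 VA=0xE87002187D0 (w,user):
  L0 @0x1E[29] → 0x1F007  P=1,RW=1,US=1,PS=0
  L1 @0x1F[28] → 0x22007  P=1,RW=1,US=1,PS=0
  L2 @0x22[1] → 0x24007  P=1,RW=1,US=1,PS=0
  L3 @0x24[24] → 0x28007  P=1,RW=1,US=1,PS=0
  → PA=0x287D0  (4 entries read)
#1 VA=0x4838321DBF8 (w,kernel):
  L0 @0x1E[9] → 0x2C007  P=1,RW=1,US=1,PS=0
  L1 @0x2C[14] → 0x30007  P=1,RW=1,US=1,PS=0
  L2 @0x30[25] → 0x33007  P=1,RW=1,US=1,PS=0
  L3 @0x33[29] → 0x37007  P=1,RW=1,US=1,PS=0
  → PA=0x37BF8  (4 entries read)
#2 VA=0x804026140B1 (w,user):
  L0 @0x1E[16] → 0x39007  P=1,RW=1,US=1,PS=0
  L1 @0x39[16] → 0x3B007  P=1,RW=1,US=1,PS=0
  L2 @0x3B[19] → 0x3F007  P=1,RW=1,US=1,PS=0
  L3 @0x3F[20] → 0x42007  P=1,RW=1,US=1,PS=0
  → PA=0x420B1  (4 entries read)

Entries read for #2: 4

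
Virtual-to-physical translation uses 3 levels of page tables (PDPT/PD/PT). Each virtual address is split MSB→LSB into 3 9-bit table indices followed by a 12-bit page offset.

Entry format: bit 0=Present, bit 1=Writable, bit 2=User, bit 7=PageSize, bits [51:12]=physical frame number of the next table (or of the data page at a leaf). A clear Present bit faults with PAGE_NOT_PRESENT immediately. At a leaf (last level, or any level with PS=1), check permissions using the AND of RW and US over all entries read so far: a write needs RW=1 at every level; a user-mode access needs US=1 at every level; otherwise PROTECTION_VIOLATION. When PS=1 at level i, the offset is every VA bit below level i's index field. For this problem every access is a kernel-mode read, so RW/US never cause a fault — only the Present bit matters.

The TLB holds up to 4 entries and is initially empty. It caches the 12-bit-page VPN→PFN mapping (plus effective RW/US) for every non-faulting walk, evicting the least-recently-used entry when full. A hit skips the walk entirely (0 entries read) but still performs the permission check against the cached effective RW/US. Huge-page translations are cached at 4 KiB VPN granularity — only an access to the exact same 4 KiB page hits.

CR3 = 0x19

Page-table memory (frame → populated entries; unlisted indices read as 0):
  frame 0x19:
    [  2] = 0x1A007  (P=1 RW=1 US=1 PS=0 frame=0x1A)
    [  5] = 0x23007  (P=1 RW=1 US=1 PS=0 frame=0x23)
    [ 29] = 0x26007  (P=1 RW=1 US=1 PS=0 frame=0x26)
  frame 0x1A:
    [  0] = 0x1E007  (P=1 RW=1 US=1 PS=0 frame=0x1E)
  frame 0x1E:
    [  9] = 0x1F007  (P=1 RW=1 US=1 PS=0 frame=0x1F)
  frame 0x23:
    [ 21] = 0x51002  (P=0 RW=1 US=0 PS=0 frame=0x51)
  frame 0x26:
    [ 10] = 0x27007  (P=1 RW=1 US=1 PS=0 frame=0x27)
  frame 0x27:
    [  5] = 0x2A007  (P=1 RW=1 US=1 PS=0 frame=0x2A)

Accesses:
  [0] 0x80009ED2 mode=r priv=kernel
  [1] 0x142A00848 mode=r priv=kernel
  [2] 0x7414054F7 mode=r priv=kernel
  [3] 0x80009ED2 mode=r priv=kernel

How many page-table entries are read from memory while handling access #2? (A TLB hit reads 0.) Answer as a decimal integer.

Per-access translation:
#0 VA=0x80009ED2 (r,kernel):
  lvl0: tbl 0x19, slot 2 ⇒ 0x1A007 (P1/RW1/US1/PS0)
  lvl1: tbl 0x1A, slot 0 ⇒ 0x1E007 (P1/RW1/US1/PS0)
  lvl2: tbl 0x1E, slot 9 ⇒ 0x1F007 (P1/RW1/US1/PS0)
  ⇒ phys 0x1FED2  [3 reads]
#1 VA=0x142A00848 (r,kernel):
  lvl0: tbl 0x19, slot 5 ⇒ 0x23007 (P1/RW1/US1/PS0)
  lvl1: tbl 0x23, slot 21 ⇒ 0x51002 (P0/RW1/US0/PS0)
  → PAGE_NOT_PRESENT  (2 entries read)
#2 VA=0x7414054F7 (r,kernel):
  lvl0: tbl 0x19, slot 29 ⇒ 0x26007 (P1/RW1/US1/PS0)
  lvl1: tbl 0x26, slot 10 ⇒ 0x27007 (P1/RW1/US1/PS0)
  lvl2: tbl 0x27, slot 5 ⇒ 0x2A007 (P1/RW1/US1/PS0)
  ⇒ phys 0x2A4F7  [3 reads]
#3 VA=0x80009ED2 (r,kernel):
  TLB hit vpn=0x80009 → PA=0x1FED2

Entries read for #2: 3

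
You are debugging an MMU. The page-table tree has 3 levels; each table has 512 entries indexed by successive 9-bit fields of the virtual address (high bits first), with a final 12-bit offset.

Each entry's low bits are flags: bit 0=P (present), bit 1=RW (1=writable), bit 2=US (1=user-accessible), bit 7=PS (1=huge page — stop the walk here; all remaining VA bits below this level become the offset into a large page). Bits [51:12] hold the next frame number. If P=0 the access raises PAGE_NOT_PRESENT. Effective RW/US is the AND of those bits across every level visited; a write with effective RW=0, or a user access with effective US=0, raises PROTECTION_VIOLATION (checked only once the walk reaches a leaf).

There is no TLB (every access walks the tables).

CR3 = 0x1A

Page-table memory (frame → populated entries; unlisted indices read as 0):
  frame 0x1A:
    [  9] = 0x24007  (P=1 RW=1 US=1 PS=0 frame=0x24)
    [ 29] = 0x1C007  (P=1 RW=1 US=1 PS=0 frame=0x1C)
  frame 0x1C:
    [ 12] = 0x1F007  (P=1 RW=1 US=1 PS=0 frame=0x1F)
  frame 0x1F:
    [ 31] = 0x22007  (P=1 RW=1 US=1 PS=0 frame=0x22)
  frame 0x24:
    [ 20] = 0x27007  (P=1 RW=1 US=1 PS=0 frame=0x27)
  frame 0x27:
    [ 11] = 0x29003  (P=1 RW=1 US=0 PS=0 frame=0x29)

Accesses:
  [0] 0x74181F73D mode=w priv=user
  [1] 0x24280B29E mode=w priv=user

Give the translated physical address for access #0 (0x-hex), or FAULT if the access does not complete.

Trace:
#0 VA=0x74181F73D (w,user):
  L0: frame=0x1A idx=29 entry=0x1C007 [P=1 RW=1 US=1 PS=0]
  L1: frame=0x1C idx=12 entry=0x1F007 [P=1 RW=1 US=1 PS=0]
  L2: frame=0x1F idx=31 entry=0x22007 [P=1 RW=1 US=1 PS=0]
  ✓ 0x2273D  — 3 lookups
#1 VA=0x24280B29E (w,user):
  L0: frame=0x1A idx=9 entry=0x24007 [P=1 RW=1 US=1 PS=0]
  L1: frame=0x24 idx=20 entry=0x27007 [P=1 RW=1 US=1 PS=0]
  L2: frame=0x27 idx=11 entry=0x29003 [P=1 RW=1 US=0 PS=0]
  ⇒ fault: PROTECTION_VIOLATION  — 3 lookups

Access #0 PA: 0x2273D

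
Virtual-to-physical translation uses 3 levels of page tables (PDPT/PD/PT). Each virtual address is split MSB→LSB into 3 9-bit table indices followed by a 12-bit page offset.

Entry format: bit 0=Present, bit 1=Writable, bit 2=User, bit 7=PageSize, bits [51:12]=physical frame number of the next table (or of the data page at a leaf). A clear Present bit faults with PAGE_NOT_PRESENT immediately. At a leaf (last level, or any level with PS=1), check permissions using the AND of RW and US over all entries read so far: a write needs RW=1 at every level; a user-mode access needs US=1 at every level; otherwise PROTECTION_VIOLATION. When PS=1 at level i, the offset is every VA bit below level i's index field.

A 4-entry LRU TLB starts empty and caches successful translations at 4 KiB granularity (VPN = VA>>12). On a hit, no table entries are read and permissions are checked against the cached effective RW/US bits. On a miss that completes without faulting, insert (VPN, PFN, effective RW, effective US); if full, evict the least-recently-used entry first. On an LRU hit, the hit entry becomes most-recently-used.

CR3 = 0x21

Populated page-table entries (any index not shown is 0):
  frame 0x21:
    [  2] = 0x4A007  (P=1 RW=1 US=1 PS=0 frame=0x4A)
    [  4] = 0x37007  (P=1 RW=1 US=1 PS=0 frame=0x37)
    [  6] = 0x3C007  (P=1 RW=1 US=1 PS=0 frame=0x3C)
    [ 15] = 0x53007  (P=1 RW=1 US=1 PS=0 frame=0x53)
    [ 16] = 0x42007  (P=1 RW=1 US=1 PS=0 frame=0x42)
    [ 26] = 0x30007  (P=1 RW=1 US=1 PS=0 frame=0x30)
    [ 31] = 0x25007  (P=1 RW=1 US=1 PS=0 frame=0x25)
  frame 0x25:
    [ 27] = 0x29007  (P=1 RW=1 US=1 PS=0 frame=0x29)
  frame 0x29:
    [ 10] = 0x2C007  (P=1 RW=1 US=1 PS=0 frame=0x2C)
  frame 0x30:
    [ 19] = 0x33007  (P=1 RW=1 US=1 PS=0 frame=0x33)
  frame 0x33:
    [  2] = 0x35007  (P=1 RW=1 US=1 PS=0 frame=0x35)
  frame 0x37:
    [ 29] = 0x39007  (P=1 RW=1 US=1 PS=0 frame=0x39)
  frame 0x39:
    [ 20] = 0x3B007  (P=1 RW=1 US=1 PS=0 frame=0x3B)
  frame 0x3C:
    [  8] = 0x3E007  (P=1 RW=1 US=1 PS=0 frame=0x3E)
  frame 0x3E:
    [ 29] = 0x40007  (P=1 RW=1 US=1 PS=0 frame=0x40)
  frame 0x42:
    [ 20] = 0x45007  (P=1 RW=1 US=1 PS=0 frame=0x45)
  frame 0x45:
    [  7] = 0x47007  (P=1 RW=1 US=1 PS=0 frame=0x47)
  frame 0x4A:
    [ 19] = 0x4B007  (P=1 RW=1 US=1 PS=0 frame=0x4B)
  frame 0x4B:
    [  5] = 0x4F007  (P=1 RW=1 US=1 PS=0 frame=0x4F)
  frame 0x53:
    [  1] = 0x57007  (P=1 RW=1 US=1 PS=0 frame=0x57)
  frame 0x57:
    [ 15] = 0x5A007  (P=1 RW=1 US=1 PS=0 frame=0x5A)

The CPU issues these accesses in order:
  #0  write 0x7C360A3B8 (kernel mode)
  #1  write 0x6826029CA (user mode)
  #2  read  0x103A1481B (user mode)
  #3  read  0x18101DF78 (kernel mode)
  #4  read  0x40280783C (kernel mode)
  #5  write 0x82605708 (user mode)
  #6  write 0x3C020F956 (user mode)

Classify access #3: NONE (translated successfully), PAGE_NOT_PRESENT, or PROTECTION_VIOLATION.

Trace:
#0 VA=0x7C360A3B8 (w,kernel):
  L0 @0x21[31] → 0x25007  P=1,RW=1,US=1,PS=0
  L1 @0x25[27] → 0x29007  P=1,RW=1,US=1,PS=0
  L2 @0x29[10] → 0x2C007  P=1,RW=1,US=1,PS=0
  ⇒ phys 0x2C3B8  [3 reads]
#1 VA=0x6826029CA (w,user):
  L0 @0x21[26] → 0x30007  P=1,RW=1,US=1,PS=0
  L1 @0x30[19] → 0x33007  P=1,RW=1,US=1,PS=0
  L2 @0x33[2] → 0x35007  P=1,RW=1,US=1,PS=0
  ⇒ phys 0x359CA  [3 reads]
#2 VA=0x103A1481B (r,user):
  L0 @0x21[4] → 0x37007  P=1,RW=1,US=1,PS=0
  L1 @0x37[29] → 0x39007  P=1,RW=1,US=1,PS=0
  L2 @0x39[20] → 0x3B007  P=1,RW=1,US=1,PS=0
  ⇒ phys 0x3B81B  [3 reads]
#3 VA=0x18101DF78 (r,kernel):
  L0 @0x21[6] → 0x3C007  P=1,RW=1,US=1,PS=0
  L1 @0x3C[8] → 0x3E007  P=1,RW=1,US=1,PS=0
  L2 @0x3E[29] → 0x40007  P=1,RW=1,US=1,PS=0
  ⇒ phys 0x40F78  [3 reads]
#4 VA=0x40280783C (r,kernel):
  L0 @0x21[16] → 0x42007  P=1,RW=1,US=1,PS=0
  L1 @0x42[20] → 0x45007  P=1,RW=1,US=1,PS=0
  L2 @0x45[7] → 0x47007  P=1,RW=1,US=1,PS=0
  ⇒ phys 0x4783C  [3 reads]
#5 VA=0x82605708 (w,user):
  L0 @0x21[2] → 0x4A007  P=1,RW=1,US=1,PS=0
  L1 @0x4A[19] → 0x4B007  P=1,RW=1,US=1,PS=0
  L2 @0x4B[5] → 0x4F007  P=1,RW=1,US=1,PS=0
  ⇒ phys 0x4F708  [3 reads]
#6 VA=0x3C020F956 (w,user):
  L0 @0x21[15] → 0x53007  P=1,RW=1,US=1,PS=0
  L1 @0x53[1] → 0x57007  P=1,RW=1,US=1,PS=0
  L2 @0x57[15] → 0x5A007  P=1,RW=1,US=1,PS=0
  ⇒ phys 0x5A956  [3 reads]

Access #3 fault: NONE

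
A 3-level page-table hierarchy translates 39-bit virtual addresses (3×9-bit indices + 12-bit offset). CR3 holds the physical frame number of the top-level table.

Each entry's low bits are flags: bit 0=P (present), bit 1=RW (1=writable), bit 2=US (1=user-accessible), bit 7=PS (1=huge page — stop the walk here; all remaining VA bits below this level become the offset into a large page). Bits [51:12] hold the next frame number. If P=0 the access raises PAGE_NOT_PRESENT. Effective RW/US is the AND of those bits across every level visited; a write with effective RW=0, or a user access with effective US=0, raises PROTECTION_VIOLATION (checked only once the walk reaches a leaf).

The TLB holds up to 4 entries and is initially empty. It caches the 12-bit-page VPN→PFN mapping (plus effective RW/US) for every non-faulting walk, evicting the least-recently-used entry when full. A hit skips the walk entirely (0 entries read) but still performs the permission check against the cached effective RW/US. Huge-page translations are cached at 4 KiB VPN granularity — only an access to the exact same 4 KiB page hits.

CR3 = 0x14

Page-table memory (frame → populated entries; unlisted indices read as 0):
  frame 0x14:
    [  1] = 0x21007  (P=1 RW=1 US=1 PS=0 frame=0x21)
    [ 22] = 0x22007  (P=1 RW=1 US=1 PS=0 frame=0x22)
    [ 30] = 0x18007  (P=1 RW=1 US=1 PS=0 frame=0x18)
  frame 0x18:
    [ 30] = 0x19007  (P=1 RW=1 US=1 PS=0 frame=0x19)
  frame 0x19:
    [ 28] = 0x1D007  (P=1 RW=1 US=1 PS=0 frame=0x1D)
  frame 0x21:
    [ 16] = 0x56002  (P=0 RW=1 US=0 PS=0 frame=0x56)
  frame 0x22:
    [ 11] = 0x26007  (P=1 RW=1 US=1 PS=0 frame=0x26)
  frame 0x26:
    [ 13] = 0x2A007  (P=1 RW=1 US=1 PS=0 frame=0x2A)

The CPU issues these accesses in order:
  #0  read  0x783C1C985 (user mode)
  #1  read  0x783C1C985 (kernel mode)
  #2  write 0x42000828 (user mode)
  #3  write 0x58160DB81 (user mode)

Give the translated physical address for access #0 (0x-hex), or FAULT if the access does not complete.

Walk each access:
#0 VA=0x783C1C985 (r,user):
  lvl0: tbl 0x14, slot 30 ⇒ 0x18007 (P1/RW1/US1/PS0)
  lvl1: tbl 0x18, slot 30 ⇒ 0x19007 (P1/RW1/US1/PS0)
  lvl2: tbl 0x19, slot 28 ⇒ 0x1D007 (P1/RW1/US1/PS0)
  ⇒ phys 0x1D985  [3 reads]
#1 VA=0x783C1C985 (r,kernel):
  TLB hit vpn=0x783C1C → PA=0x1D985
#2 VA=0x42000828 (w,user):
  lvl0: tbl 0x14, slot 1 ⇒ 0x21007 (P1/RW1/US1/PS0)
  lvl1: tbl 0x21, slot 16 ⇒ 0x56002 (P0/RW1/US0/PS0)
  ⇒ fault: PAGE_NOT_PRESENT  — 2 lookups
#3 VA=0x58160DB81 (w,user):
  lvl0: tbl 0x14, slot 22 ⇒ 0x22007 (P1/RW1/US1/PS0)
  lvl1: tbl 0x22, slot 11 ⇒ 0x26007 (P1/RW1/US1/PS0)
  lvl2: tbl 0x26, slot 13 ⇒ 0x2A007 (P1/RW1/US1/PS0)
  ⇒ phys 0x2AB81  [3 reads]

Access #0 PA: 0x1D985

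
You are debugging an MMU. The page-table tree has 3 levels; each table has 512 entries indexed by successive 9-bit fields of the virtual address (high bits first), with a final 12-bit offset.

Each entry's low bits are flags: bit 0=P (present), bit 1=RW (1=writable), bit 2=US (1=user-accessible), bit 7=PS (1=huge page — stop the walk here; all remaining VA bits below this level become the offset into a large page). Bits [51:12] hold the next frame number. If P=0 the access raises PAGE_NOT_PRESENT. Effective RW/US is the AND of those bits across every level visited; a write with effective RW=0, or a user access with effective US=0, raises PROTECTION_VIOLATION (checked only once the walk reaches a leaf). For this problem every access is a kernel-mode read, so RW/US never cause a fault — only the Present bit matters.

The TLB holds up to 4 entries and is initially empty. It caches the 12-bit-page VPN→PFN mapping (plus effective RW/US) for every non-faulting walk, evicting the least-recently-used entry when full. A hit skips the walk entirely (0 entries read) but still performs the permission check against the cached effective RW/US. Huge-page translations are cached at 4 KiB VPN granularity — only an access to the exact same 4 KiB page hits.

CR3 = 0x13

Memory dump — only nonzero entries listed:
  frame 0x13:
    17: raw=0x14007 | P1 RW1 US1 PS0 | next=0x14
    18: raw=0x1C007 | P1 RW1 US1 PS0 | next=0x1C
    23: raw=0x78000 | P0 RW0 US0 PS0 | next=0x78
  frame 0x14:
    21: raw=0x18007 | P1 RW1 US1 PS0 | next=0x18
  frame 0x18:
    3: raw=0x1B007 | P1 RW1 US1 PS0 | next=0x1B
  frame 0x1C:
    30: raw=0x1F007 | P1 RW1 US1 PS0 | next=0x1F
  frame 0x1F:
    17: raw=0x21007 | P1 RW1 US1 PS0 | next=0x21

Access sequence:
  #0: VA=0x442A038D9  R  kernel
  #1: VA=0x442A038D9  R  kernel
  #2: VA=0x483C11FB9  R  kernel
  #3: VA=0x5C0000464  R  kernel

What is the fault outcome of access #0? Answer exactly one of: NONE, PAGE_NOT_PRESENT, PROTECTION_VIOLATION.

Per-access translation:
#0 VA=0x442A038D9 (r,kernel):
  L0 @0x13[17] → 0x14007  P=1,RW=1,US=1,PS=0
  L1 @0x14[21] → 0x18007  P=1,RW=1,US=1,PS=0
  L2 @0x18[3] → 0x1B007  P=1,RW=1,US=1,PS=0
  ⇒ phys 0x1B8D9  [3 reads]
#1 VA=0x442A038D9 (r,kernel):
  TLB hit vpn=0x442A03 → PA=0x1B8D9
#2 VA=0x483C11FB9 (r,kernel):
  L0 @0x13[18] → 0x1C007  P=1,RW=1,US=1,PS=0
  L1 @0x1C[30] → 0x1F007  P=1,RW=1,US=1,PS=0
  L2 @0x1F[17] → 0x21007  P=1,RW=1,US=1,PS=0
  ⇒ phys 0x21FB9  [3 reads]
#3 VA=0x5C0000464 (r,kernel):
  L0 @0x13[23] → 0x78000  P=0,RW=0,US=0,PS=0
  ⇒ fault: PAGE_NOT_PRESENT  — 1 lookups

Access #0 fault: NONE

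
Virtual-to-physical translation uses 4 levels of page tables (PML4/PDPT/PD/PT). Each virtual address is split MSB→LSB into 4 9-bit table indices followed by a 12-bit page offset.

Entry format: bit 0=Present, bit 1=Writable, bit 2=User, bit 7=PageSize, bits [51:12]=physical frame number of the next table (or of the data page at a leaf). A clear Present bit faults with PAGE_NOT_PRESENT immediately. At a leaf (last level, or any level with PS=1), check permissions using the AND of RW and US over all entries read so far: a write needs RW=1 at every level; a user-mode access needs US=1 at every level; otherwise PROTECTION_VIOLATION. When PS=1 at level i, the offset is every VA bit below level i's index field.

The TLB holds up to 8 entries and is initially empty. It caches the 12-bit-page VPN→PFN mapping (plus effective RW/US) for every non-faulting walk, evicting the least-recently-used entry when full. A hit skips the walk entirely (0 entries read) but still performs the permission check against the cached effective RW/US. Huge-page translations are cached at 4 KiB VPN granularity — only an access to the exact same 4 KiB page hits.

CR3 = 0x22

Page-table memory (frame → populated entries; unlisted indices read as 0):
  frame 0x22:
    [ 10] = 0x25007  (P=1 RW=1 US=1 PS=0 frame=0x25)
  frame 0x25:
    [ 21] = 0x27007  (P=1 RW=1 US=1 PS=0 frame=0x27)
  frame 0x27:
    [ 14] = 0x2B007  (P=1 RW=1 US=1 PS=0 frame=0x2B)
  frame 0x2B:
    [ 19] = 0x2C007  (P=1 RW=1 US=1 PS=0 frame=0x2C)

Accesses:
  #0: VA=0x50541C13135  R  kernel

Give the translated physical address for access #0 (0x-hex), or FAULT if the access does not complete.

Walk each access:
#0 VA=0x50541C13135 (r,kernel):
  L0: frame=0x22 idx=10 entry=0x25007 [P=1 RW=1 US=1 PS=0]
  L1: frame=0x25 idx=21 entry=0x27007 [P=1 RW=1 US=1 PS=0]
  L2: frame=0x27 idx=14 entry=0x2B007 [P=1 RW=1 US=1 PS=0]
  L3: frame=0x2B idx=19 entry=0x2C007 [P=1 RW=1 US=1 PS=0]
  → PA=0x2C135  (4 entries read)

Access #0 PA: 0x2C135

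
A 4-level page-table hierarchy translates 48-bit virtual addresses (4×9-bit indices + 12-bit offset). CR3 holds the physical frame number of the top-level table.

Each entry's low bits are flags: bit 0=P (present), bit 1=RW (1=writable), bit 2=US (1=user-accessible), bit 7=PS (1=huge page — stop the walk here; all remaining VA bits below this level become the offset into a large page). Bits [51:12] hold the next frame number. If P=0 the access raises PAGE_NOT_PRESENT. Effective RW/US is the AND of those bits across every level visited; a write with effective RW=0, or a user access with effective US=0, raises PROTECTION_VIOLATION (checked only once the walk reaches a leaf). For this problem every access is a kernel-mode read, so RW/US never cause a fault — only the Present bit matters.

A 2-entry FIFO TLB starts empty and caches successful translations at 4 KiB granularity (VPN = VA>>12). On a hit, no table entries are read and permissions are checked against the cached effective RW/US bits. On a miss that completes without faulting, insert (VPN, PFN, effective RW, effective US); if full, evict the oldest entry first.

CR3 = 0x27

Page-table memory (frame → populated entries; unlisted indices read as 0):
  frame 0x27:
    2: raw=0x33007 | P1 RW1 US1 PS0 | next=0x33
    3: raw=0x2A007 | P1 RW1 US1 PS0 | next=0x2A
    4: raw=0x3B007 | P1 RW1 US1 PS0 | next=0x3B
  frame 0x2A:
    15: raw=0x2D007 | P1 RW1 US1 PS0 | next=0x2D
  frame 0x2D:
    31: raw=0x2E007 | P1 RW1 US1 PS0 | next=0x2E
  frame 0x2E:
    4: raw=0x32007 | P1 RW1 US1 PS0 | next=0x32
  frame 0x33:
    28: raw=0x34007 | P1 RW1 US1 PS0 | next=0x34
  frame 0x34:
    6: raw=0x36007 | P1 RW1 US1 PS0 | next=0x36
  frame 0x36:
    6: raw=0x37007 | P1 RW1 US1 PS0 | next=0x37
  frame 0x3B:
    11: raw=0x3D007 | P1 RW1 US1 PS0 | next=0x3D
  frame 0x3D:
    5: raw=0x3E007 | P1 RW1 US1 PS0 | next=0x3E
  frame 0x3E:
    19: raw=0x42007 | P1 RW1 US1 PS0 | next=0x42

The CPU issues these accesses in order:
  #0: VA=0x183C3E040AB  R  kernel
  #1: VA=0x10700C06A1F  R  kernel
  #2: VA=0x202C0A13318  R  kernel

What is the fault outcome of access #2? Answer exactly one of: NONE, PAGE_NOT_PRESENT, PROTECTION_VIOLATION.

Trace:
#0 VA=0x183C3E040AB (r,kernel):
  L0 @0x27[3] → 0x2A007  P=1,RW=1,US=1,PS=0
  L1 @0x2A[15] → 0x2D007  P=1,RW=1,US=1,PS=0
  L2 @0x2D[31] → 0x2E007  P=1,RW=1,US=1,PS=0
  L3 @0x2E[4] → 0x32007  P=1,RW=1,US=1,PS=0
  → PA=0x320AB  (4 entries read)
#1 VA=0x10700C06A1F (r,kernel):
  L0 @0x27[2] → 0x33007  P=1,RW=1,US=1,PS=0
  L1 @0x33[28] → 0x34007  P=1,RW=1,US=1,PS=0
  L2 @0x34[6] → 0x36007  P=1,RW=1,US=1,PS=0
  L3 @0x36[6] → 0x37007  P=1,RW=1,US=1,PS=0
  → PA=0x37A1F  (4 entries read)
#2 VA=0x202C0A13318 (r,kernel):
  L0 @0x27[4] → 0x3B007  P=1,RW=1,US=1,PS=0
  L1 @0x3B[11] → 0x3D007  P=1,RW=1,US=1,PS=0
  L2 @0x3D[5] → 0x3E007  P=1,RW=1,US=1,PS=0
  L3 @0x3E[19] → 0x42007  P=1,RW=1,US=1,PS=0
  → PA=0x42318  (4 entries read)

Access #2 fault: NONE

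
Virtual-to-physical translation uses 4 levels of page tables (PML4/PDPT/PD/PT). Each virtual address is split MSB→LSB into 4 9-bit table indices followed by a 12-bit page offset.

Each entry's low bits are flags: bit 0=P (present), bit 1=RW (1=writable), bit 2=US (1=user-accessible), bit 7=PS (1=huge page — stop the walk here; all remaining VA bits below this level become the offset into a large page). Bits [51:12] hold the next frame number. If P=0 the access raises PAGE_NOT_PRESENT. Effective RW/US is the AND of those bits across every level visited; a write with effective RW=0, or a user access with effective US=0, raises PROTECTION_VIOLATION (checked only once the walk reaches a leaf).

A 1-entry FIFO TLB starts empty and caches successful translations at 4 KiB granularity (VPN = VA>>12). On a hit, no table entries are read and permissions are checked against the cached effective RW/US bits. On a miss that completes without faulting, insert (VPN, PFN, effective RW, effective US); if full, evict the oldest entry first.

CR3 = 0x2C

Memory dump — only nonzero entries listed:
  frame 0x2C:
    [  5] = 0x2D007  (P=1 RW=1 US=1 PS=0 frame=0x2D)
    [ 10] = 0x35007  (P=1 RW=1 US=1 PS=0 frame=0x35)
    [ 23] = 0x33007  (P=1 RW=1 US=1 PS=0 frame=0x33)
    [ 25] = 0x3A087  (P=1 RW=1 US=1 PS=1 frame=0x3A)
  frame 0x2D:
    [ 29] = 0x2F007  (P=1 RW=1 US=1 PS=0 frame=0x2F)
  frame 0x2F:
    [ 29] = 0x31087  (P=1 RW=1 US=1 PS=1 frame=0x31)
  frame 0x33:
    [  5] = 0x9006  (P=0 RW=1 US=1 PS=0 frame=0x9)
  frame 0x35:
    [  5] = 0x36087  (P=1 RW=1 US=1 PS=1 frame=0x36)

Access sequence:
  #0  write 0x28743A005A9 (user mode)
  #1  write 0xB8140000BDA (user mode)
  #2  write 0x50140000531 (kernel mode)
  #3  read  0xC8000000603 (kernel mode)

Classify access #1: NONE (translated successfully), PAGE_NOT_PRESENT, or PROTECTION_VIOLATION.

Trace:
#0 VA=0x28743A005A9 (w,user):
  [0] read 0x2C idx=5: raw=0x2D007 flags P=1 W=1 U=1 S=0
  [1] read 0x2D idx=29: raw=0x2F007 flags P=1 W=1 U=1 S=0
  [2] read 0x2F idx=29: raw=0x31087 flags P=1 W=1 U=1 S=1
  ⇒ phys 0x315A9 (huge @L2)  [3 reads]
#1 VA=0xB8140000BDA (w,user):
  [0] read 0x2C idx=23: raw=0x33007 flags P=1 W=1 U=1 S=0
  [1] read 0x33 idx=5: raw=0x9006 flags P=0 W=1 U=1 S=0
  ⇒ fault: PAGE_NOT_PRESENT  — 2 lookups
#2 VA=0x50140000531 (w,kernel):
  [0] read 0x2C idx=10: raw=0x35007 flags P=1 W=1 U=1 S=0
  [1] read 0x35 idx=5: raw=0x36087 flags P=1 W=1 U=1 S=1
  ⇒ phys 0x36531 (huge @L1)  [2 reads]
#3 VA=0xC8000000603 (r,kernel):
  [0] read 0x2C idx=25: raw=0x3A087 flags P=1 W=1 U=1 S=1
  ⇒ phys 0x3A603 (huge @L0)  [1 reads]

Access #1 fault: PAGE_NOT_PRESENT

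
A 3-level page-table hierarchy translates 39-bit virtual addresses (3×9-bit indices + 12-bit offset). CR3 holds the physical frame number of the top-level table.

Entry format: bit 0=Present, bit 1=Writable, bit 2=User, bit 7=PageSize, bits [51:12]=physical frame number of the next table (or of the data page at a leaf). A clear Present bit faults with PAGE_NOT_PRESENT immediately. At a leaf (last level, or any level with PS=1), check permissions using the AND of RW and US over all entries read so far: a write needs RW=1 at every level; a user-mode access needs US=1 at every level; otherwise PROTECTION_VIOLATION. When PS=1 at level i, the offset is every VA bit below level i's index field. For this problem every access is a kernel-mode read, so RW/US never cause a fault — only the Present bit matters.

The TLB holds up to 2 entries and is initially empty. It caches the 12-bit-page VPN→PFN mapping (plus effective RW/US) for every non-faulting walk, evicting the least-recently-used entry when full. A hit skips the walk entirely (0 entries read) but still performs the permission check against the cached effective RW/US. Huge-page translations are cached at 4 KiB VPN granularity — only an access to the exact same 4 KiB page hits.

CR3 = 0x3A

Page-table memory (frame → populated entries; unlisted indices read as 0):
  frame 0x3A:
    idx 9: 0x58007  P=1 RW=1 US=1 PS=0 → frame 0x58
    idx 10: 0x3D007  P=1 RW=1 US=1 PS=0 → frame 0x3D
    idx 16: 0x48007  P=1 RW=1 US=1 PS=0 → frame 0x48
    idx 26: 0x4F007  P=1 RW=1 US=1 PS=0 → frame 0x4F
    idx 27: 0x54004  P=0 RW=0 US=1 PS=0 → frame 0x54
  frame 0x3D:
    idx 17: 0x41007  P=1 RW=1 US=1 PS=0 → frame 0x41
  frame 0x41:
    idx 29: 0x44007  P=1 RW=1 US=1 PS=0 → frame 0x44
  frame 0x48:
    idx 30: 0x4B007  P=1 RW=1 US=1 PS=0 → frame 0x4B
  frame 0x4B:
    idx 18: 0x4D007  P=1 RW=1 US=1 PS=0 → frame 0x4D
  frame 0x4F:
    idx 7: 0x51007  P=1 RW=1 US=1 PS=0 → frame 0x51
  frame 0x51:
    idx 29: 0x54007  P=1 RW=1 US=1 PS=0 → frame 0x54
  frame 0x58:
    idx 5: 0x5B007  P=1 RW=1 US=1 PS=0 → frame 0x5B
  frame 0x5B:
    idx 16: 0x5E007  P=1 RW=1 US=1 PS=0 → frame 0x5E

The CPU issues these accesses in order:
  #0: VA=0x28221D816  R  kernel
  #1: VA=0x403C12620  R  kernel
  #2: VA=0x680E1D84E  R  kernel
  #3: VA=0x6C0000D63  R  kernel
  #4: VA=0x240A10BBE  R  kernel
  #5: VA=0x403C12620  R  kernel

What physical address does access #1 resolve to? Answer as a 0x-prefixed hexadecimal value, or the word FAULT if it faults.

Walk each access:
#0 VA=0x28221D816 (r,kernel):
  lvl0: tbl 0x3A, slot 10 ⇒ 0x3D007 (P1/RW1/US1/PS0)
  lvl1: tbl 0x3D, slot 17 ⇒ 0x41007 (P1/RW1/US1/PS0)
  lvl2: tbl 0x41, slot 29 ⇒ 0x44007 (P1/RW1/US1/PS0)
  ✓ 0x44816  — 3 lookups
#1 VA=0x403C12620 (r,kernel):
  lvl0: tbl 0x3A, slot 16 ⇒ 0x48007 (P1/RW1/US1/PS0)
  lvl1: tbl 0x48, slot 30 ⇒ 0x4B007 (P1/RW1/US1/PS0)
  lvl2: tbl 0x4B, slot 18 ⇒ 0x4D007 (P1/RW1/US1/PS0)
  ✓ 0x4D620  — 3 lookups
#2 VA=0x680E1D84E (r,kernel):
  lvl0: tbl 0x3A, slot 26 ⇒ 0x4F007 (P1/RW1/US1/PS0)
  lvl1: tbl 0x4F, slot 7 ⇒ 0x51007 (P1/RW1/US1/PS0)
  lvl2: tbl 0x51, slot 29 ⇒ 0x54007 (P1/RW1/US1/PS0)
  ✓ 0x5484E  — 3 lookups
#3 VA=0x6C0000D63 (r,kernel):
  lvl0: tbl 0x3A, slot 27 ⇒ 0x54004 (P0/RW0/US1/PS0)
  → PAGE_NOT_PRESENT  (1 entries read)
#4 VA=0x240A10BBE (r,kernel):
  lvl0: tbl 0x3A, slot 9 ⇒ 0x58007 (P1/RW1/US1/PS0)
  lvl1: tbl 0x58, slot 5 ⇒ 0x5B007 (P1/RW1/US1/PS0)
  lvl2: tbl 0x5B, slot 16 ⇒ 0x5E007 (P1/RW1/US1/PS0)
  ✓ 0x5EBBE  — 3 lookups
#5 VA=0x403C12620 (r,kernel):
  lvl0: tbl 0x3A, slot 16 ⇒ 0x48007 (P1/RW1/US1/PS0)
  lvl1: tbl 0x48, slot 30 ⇒ 0x4B007 (P1/RW1/US1/PS0)
  lvl2: tbl 0x4B, slot 18 ⇒ 0x4D007 (P1/RW1/US1/PS0)
  ✓ 0x4D620  — 3 lookups

Access #1 PA: 0x4D620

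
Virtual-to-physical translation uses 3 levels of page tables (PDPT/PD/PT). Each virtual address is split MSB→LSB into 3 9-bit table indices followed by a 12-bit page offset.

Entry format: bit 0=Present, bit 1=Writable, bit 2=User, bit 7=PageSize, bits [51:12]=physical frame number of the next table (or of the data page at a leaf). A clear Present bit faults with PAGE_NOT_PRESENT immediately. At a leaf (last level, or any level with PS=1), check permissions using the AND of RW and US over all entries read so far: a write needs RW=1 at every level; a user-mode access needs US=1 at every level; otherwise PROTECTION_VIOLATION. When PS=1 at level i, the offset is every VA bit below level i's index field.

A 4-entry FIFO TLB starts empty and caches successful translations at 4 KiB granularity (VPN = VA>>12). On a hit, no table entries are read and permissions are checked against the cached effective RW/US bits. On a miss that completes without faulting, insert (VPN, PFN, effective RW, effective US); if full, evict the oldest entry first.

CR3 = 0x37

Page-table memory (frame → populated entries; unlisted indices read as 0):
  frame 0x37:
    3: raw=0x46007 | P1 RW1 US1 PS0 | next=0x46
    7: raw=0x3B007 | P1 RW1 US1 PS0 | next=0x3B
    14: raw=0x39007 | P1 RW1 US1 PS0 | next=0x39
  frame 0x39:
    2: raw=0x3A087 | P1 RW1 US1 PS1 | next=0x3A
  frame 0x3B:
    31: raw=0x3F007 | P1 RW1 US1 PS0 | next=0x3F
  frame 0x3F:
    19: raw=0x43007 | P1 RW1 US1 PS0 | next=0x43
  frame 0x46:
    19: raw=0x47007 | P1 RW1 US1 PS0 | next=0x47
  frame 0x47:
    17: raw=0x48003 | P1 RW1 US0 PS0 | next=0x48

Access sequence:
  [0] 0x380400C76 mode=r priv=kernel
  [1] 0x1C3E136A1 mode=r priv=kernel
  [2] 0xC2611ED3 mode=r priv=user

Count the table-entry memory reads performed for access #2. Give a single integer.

Walk each access:
#0 VA=0x380400C76 (r,kernel):
  lvl0: tbl 0x37, slot 14 ⇒ 0x39007 (P1/RW1/US1/PS0)
  lvl1: tbl 0x39, slot 2 ⇒ 0x3A087 (P1/RW1/US1/PS1)
  → PA=0x3AC76 (huge @L1)  (2 entries read)
#1 VA=0x1C3E136A1 (r,kernel):
  lvl0: tbl 0x37, slot 7 ⇒ 0x3B007 (P1/RW1/US1/PS0)
  lvl1: tbl 0x3B, slot 31 ⇒ 0x3F007 (P1/RW1/US1/PS0)
  lvl2: tbl 0x3F, slot 19 ⇒ 0x43007 (P1/RW1/US1/PS0)
  → PA=0x436A1  (3 entries read)
#2 VA=0xC2611ED3 (r,user):
  lvl0: tbl 0x37, slot 3 ⇒ 0x46007 (P1/RW1/US1/PS0)
  lvl1: tbl 0x46, slot 19 ⇒ 0x47007 (P1/RW1/US1/PS0)
  lvl2: tbl 0x47, slot 17 ⇒ 0x48003 (P1/RW1/US0/PS0)
  ✗ PROTECTION_VIOLATION  [3 reads]

Entries read for #2: 3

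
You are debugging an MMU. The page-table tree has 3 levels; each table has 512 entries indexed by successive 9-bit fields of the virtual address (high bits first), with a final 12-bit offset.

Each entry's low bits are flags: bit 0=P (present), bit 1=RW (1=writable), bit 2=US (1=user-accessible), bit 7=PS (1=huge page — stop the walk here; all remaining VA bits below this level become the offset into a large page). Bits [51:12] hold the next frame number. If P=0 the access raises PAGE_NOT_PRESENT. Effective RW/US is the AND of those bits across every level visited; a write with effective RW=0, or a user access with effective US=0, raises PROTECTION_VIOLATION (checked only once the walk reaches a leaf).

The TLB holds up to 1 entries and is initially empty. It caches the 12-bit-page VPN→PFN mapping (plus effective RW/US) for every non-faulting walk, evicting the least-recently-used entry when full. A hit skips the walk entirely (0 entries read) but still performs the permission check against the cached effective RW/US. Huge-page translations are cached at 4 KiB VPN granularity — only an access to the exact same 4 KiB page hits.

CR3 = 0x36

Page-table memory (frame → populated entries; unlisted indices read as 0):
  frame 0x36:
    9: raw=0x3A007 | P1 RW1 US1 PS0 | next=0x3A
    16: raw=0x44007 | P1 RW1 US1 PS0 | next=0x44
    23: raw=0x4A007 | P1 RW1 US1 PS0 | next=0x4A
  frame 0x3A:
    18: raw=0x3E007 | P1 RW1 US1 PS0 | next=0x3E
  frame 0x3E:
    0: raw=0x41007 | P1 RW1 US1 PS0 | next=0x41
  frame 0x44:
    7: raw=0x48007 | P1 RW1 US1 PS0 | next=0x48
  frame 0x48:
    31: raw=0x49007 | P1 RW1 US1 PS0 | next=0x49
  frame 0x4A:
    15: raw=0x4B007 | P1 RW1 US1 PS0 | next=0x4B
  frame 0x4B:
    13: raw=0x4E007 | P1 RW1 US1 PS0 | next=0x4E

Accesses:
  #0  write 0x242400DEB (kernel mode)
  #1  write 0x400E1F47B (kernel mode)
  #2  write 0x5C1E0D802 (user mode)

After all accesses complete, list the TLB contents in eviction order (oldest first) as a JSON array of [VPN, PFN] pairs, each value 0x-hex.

Walk each access:
#0 VA=0x242400DEB (w,kernel):
  L0 @0x36[9] → 0x3A007  P=1,RW=1,US=1,PS=0
  L1 @0x3A[18] → 0x3E007  P=1,RW=1,US=1,PS=0
  L2 @0x3E[0] → 0x41007  P=1,RW=1,US=1,PS=0
  ✓ 0x41DEB  — 3 lookups
#1 VA=0x400E1F47B (w,kernel):
  L0 @0x36[16] → 0x44007  P=1,RW=1,US=1,PS=0
  L1 @0x44[7] → 0x48007  P=1,RW=1,US=1,PS=0
  L2 @0x48[31] → 0x49007  P=1,RW=1,US=1,PS=0
  ✓ 0x4947B  — 3 lookups
#2 VA=0x5C1E0D802 (w,user):
  L0 @0x36[23] → 0x4A007  P=1,RW=1,US=1,PS=0
  L1 @0x4A[15] → 0x4B007  P=1,RW=1,US=1,PS=0
  L2 @0x4B[13] → 0x4E007  P=1,RW=1,US=1,PS=0
  ✓ 0x4E802  — 3 lookups

TLB: [["0x5C1E0D", "0x4E"]]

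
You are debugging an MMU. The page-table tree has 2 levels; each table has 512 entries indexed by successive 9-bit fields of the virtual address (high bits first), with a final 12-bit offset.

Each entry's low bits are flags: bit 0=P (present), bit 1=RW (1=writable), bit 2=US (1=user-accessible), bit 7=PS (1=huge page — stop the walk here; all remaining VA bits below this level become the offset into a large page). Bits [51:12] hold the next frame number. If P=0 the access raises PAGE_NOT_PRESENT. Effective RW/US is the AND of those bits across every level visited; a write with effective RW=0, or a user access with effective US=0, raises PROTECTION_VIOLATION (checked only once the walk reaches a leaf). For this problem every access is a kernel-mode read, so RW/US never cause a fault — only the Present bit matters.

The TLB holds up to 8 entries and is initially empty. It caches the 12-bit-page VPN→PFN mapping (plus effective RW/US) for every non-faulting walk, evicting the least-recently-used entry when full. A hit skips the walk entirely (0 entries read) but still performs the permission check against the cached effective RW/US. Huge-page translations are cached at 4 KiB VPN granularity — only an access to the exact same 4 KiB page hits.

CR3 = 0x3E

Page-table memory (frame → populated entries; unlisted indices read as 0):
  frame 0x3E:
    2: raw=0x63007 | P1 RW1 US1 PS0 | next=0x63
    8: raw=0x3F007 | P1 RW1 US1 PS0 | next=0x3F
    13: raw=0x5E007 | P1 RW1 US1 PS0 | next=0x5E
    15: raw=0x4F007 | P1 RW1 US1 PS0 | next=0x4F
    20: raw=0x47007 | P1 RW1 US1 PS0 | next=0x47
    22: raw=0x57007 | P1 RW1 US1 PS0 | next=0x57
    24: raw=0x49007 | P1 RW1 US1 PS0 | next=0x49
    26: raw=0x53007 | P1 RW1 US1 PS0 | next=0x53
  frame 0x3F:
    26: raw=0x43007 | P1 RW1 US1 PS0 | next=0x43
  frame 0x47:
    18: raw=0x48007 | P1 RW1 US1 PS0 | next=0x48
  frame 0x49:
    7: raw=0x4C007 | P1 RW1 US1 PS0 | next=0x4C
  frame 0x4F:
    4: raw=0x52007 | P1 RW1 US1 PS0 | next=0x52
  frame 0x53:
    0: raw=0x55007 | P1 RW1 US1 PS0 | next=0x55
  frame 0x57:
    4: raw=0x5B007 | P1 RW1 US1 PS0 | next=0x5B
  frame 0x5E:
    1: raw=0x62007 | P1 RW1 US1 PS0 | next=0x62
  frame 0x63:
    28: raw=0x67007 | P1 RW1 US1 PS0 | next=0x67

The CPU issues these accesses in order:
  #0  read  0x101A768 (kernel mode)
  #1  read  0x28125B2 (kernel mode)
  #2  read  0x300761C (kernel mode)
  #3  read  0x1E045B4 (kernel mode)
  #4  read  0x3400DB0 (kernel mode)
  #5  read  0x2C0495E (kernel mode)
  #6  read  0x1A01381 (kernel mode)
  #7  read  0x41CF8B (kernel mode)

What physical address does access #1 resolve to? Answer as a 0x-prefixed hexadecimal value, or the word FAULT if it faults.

Trace:
#0 VA=0x101A768 (r,kernel):
  L0: frame=0x3E idx=8 entry=0x3F007 [P=1 RW=1 US=1 PS=0]
  L1: frame=0x3F idx=26 entry=0x43007 [P=1 RW=1 US=1 PS=0]
  ⇒ phys 0x43768  [2 reads]
#1 VA=0x28125B2 (r,kernel):
  L0: frame=0x3E idx=20 entry=0x47007 [P=1 RW=1 US=1 PS=0]
  L1: frame=0x47 idx=18 entry=0x48007 [P=1 RW=1 US=1 PS=0]
  ⇒ phys 0x485B2  [2 reads]
#2 VA=0x300761C (r,kernel):
  L0: frame=0x3E idx=24 entry=0x49007 [P=1 RW=1 US=1 PS=0]
  L1: frame=0x49 idx=7 entry=0x4C007 [P=1 RW=1 US=1 PS=0]
  ⇒ phys 0x4C61C  [2 reads]
#3 VA=0x1E045B4 (r,kernel):
  L0: frame=0x3E idx=15 entry=0x4F007 [P=1 RW=1 US=1 PS=0]
  L1: frame=0x4F idx=4 entry=0x52007 [P=1 RW=1 US=1 PS=0]
  ⇒ phys 0x525B4  [2 reads]
#4 VA=0x3400DB0 (r,kernel):
  L0: frame=0x3E idx=26 entry=0x53007 [P=1 RW=1 US=1 PS=0]
  L1: frame=0x53 idx=0 entry=0x55007 [P=1 RW=1 US=1 PS=0]
  ⇒ phys 0x55DB0  [2 reads]
#5 VA=0x2C0495E (r,kernel):
  L0: frame=0x3E idx=22 entry=0x57007 [P=1 RW=1 US=1 PS=0]
  L1: frame=0x57 idx=4 entry=0x5B007 [P=1 RW=1 US=1 PS=0]
  ⇒ phys 0x5B95E  [2 reads]
#6 VA=0x1A01381 (r,kernel):
  L0: frame=0x3E idx=13 entry=0x5E007 [P=1 RW=1 US=1 PS=0]
  L1: frame=0x5E idx=1 entry=0x62007 [P=1 RW=1 US=1 PS=0]
  ⇒ phys 0x62381  [2 reads]
#7 VA=0x41CF8B (r,kernel):
  L0: frame=0x3E idx=2 entry=0x63007 [P=1 RW=1 US=1 PS=0]
  L1: frame=0x63 idx=28 entry=0x67007 [P=1 RW=1 US=1 PS=0]
  ⇒ phys 0x67F8B  [2 reads]

Access #1 PA: 0x485B2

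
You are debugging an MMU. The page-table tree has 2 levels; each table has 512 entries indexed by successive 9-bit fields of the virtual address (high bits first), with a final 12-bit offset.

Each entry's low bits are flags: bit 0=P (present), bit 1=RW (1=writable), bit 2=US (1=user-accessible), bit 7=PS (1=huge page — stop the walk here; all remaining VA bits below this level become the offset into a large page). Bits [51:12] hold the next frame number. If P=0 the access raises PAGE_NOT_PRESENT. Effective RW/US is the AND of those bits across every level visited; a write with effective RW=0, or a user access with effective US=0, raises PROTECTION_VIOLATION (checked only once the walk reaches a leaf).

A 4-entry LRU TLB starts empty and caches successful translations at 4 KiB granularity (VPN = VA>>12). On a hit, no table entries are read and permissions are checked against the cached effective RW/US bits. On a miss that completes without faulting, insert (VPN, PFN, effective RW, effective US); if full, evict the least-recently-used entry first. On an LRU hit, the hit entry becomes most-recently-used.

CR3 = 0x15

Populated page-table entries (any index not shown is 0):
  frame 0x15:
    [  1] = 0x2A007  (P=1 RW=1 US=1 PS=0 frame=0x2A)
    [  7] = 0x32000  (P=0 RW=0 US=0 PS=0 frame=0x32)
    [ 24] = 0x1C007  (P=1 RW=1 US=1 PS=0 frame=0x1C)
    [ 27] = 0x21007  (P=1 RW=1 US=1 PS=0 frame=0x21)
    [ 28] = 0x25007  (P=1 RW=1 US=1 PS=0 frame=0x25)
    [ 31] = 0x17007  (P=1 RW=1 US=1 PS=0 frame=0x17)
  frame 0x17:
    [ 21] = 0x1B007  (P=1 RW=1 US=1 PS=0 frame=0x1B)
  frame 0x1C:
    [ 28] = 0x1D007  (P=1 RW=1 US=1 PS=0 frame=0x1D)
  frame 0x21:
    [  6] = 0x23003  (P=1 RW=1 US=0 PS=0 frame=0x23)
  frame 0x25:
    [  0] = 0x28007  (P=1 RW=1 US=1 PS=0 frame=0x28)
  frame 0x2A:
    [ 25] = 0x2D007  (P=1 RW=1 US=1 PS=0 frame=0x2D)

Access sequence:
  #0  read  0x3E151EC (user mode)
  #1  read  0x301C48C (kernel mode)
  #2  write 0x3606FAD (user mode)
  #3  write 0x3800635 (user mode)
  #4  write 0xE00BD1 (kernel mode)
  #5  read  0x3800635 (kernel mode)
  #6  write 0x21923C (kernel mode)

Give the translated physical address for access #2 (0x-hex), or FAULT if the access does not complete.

Walk each access:
#0 VA=0x3E151EC (r,user):
  lvl0: tbl 0x15, slot 31 ⇒ 0x17007 (P1/RW1/US1/PS0)
  lvl1: tbl 0x17, slot 21 ⇒ 0x1B007 (P1/RW1/US1/PS0)
  ⇒ phys 0x1B1EC  [2 reads]
#1 VA=0x301C48C (r,kernel):
  lvl0: tbl 0x15, slot 24 ⇒ 0x1C007 (P1/RW1/US1/PS0)
  lvl1: tbl 0x1C, slot 28 ⇒ 0x1D007 (P1/RW1/US1/PS0)
  ⇒ phys 0x1D48C  [2 reads]
#2 VA=0x3606FAD (w,user):
  lvl0: tbl 0x15, slot 27 ⇒ 0x21007 (P1/RW1/US1/PS0)
  lvl1: tbl 0x21, slot 6 ⇒ 0x23003 (P1/RW1/US0/PS0)
  ⇒ fault: PROTECTION_VIOLATION  — 2 lookups
#3 VA=0x3800635 (w,user):
  lvl0: tbl 0x15, slot 28 ⇒ 0x25007 (P1/RW1/US1/PS0)
  lvl1: tbl 0x25, slot 0 ⇒ 0x28007 (P1/RW1/US1/PS0)
  ⇒ phys 0x28635  [2 reads]
#4 VA=0xE00BD1 (w,kernel):
  lvl0: tbl 0x15, slot 7 ⇒ 0x32000 (P0/RW0/US0/PS0)
  ⇒ fault: PAGE_NOT_PRESENT  — 1 lookups
#5 VA=0x3800635 (r,kernel):
  TLB hit vpn=0x3800 → PA=0x28635
#6 VA=0x21923C (w,kernel):
  lvl0: tbl 0x15, slot 1 ⇒ 0x2A007 (P1/RW1/US1/PS0)
  lvl1: tbl 0x2A, slot 25 ⇒ 0x2D007 (P1/RW1/US1/PS0)
  ⇒ phys 0x2D23C  [2 reads]

Access #2 PA: FAULT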